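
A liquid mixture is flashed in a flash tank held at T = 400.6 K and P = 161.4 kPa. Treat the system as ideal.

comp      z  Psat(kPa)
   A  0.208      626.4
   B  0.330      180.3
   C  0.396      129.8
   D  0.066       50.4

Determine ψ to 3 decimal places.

ψ = 0.869

Raoult's law: Kᵢ = Pᵢˢᵃᵗ/P = Pᵢˢᵃᵗ/161.4.
  K_A = 626.4/161.4 = 3.88104, K_B = 180.3/161.4 = 1.11710, K_C = 129.8/161.4 = 0.80421, K_D = 50.4/161.4 = 0.31227
Let ψ = V/F and solve Σ zᵢ(Kᵢ−1)/(1+ψ(Kᵢ−1)) = 0.
Feasibility: ΣzᵢKᵢ = 1.515, Σzᵢ/Kᵢ = 1.053 — both > 1, two phases present.
Newton iteration, ψ⁰ = 0.5:
  ψ = 0.500: g = 0.1269, g' = -0.385 → ψ = 0.830
  ψ = 0.830: g = 0.0137, g' = -0.345 → ψ = 0.869
Converged at ψ = 0.869.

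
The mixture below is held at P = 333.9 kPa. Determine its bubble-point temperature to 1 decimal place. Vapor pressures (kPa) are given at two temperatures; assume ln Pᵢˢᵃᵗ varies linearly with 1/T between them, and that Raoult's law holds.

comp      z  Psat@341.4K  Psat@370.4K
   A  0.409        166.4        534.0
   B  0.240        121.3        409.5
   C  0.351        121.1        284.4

Bubble-point temperature: ΣzᵢPᵢˢᵃᵗ(T) = P. Interpolate ln Pᵢˢᵃᵗ = aᵢ + bᵢ/T.
  T = 341.4 K: ΣzᵢPᵢˢᵃᵗ = 139.68 kPa
  T = 370.4 K: ΣzᵢPᵢˢᵃᵗ = 416.51 kPa
  T = 355.9 K: ΣzᵢPᵢˢᵃᵗ = 245.96 kPa
  T = 363.1 K: ΣzᵢPᵢˢᵃᵗ = 320.98 kPa
  T = 366.8 K: ΣzᵢPᵢˢᵃᵗ = 366.72 kPa
  T = 365.0 K: ΣzᵢPᵢˢᵃᵗ = 343.81 kPa
Interpolating between 363.1 K and 365.0 K gives T ≈ 364.2 K.

T = 364.2 K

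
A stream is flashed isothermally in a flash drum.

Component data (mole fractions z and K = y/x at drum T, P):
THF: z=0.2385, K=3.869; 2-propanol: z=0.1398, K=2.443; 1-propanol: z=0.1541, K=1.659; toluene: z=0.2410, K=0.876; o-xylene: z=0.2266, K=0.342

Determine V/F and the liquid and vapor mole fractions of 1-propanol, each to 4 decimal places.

Material balance + equilibrium reduce to Σ zᵢ(Kᵢ−1)/(1+V/F(Kᵢ−1)) = 0.
Feasibility: ΣzᵢKᵢ = 1.8086, Σzᵢ/Kᵢ = 1.1494 — both > 1, two phases present.
Iterate (Newton) starting at V/F = 0.5:
  V/F = 0.5000: g = 0.22056, g' = -0.6894 → V/F = 0.8199
  V/F = 0.8199: g = 0.00539, g' = -0.7312 → V/F = 0.8273
Converged at V/F = 0.8273.
Compositions from xᵢ = zᵢ/(1+V/F(Kᵢ−1)), yᵢ = Kᵢxᵢ:
  THF: x = 0.0707, y = 0.2735
  2-propanol: x = 0.0637, y = 0.1557
  1-propanol: x = 0.0997, y = 0.1655
  toluene: x = 0.2685, y = 0.2352
  o-xylene: x = 0.4973, y = 0.1701

V/F = 0.8273, x_1-propanol = 0.0997, y_1-propanol = 0.1655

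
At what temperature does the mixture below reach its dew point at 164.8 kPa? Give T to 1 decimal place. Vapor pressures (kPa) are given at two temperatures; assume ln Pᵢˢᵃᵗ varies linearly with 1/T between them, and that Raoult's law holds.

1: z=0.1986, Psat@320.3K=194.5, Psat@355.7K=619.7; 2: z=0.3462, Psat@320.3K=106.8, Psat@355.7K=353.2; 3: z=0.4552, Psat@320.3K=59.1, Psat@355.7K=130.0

Dew-point temperature: Σzᵢ·P/Pᵢˢᵃᵗ(T) = 1. Interpolate ln Pᵢˢᵃᵗ = aᵢ + bᵢ/T.
  T = 320.3 K: ΣzᵢP/Pᵢˢᵃᵗ = 1.9718
  T = 355.7 K: ΣzᵢP/Pᵢˢᵃᵗ = 0.7914
  T = 338.0 K: ΣzᵢP/Pᵢˢᵃᵗ = 1.2145
  T = 346.9 K: ΣzᵢP/Pᵢˢᵃᵗ = 0.9730
  T = 342.4 K: ΣzᵢP/Pᵢˢᵃᵗ = 1.0866
  T = 344.6 K: ΣzᵢP/Pᵢˢᵃᵗ = 1.0290
Interpolating between 344.6 K and 346.9 K gives T ≈ 345.8 K.

T = 345.8 K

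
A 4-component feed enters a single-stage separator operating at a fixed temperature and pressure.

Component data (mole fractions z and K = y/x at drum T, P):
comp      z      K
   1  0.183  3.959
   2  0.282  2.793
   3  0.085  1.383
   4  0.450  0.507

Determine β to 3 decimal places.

Material balance + equilibrium reduce to Σ zᵢ(Kᵢ−1)/(1+β(Kᵢ−1)) = 0.
Feasibility: ΣzᵢKᵢ = 1.858, Σzᵢ/Kᵢ = 1.096 — both > 1, two phases present.
Newton iteration, β⁰ = 0.47:
  β = 0.470: g = 0.2397, g' = -0.742 → β = 0.793
  β = 0.793: g = 0.0311, g' = -0.600 → β = 0.845
Converged at β = 0.845.

β = 0.845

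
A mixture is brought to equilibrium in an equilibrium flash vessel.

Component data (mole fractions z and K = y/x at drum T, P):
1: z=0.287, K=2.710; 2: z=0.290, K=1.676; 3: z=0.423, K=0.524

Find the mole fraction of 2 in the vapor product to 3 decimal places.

y_2 = 0.313

Let ψ = V/F and solve Σ zᵢ(Kᵢ−1)/(1+ψ(Kᵢ−1)) = 0.
g(0) = ΣzᵢKᵢ − 1 = 0.485 and g(1) = 1 − Σzᵢ/Kᵢ = -0.086, so a root lies in (0, 1).
Newton–Raphson from ψ = 0.44:
  ψ = 0.440: g = 0.1765, g' = -0.505 → ψ = 0.789
  ψ = 0.789: g = 0.0142, g' = -0.454 → ψ = 0.821
  ψ = 0.821: g = -0.0001, g' = -0.458 → ψ = 0.820
Converged at ψ = 0.820.
Compositions from xᵢ = zᵢ/(1+ψ(Kᵢ−1)), yᵢ = Kᵢxᵢ:
  1: x = 0.119, y = 0.324
  2: x = 0.187, y = 0.313
  3: x = 0.694, y = 0.364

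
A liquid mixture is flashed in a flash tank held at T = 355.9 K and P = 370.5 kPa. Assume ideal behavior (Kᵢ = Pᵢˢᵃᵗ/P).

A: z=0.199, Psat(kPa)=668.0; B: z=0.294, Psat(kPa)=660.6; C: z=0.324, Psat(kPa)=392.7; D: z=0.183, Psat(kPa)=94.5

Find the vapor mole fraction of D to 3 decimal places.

y_D = 0.094

Raoult's law: Kᵢ = Pᵢˢᵃᵗ/P = Pᵢˢᵃᵗ/370.5.
  K_A = 668.0/370.5 = 1.80297, K_B = 660.6/370.5 = 1.78300, K_C = 392.7/370.5 = 1.05992, K_D = 94.5/370.5 = 0.25506
Rachford–Rice: g(ψ) = Σ zᵢ(Kᵢ−1)/(1+ψ(Kᵢ−1)) = 0.
Check two-phase: ΣzᵢKᵢ = 1.273 > 1 and Σzᵢ/Kᵢ = 1.298 > 1, so g(0) = 0.273 > 0 and g(1) = -0.298 < 0.
Newton–Raphson from ψ = 0.5:
  ψ = 0.500: g = 0.0811, g' = -0.417 → ψ = 0.694
  ψ = 0.694: g = -0.0120, g' = -0.565 → ψ = 0.673
Converged at ψ = 0.673.
Compositions from xᵢ = zᵢ/(1+ψ(Kᵢ−1)), yᵢ = Kᵢxᵢ:
  A: x = 0.129, y = 0.233
  B: x = 0.193, y = 0.343
  C: x = 0.311, y = 0.330
  D: x = 0.367, y = 0.094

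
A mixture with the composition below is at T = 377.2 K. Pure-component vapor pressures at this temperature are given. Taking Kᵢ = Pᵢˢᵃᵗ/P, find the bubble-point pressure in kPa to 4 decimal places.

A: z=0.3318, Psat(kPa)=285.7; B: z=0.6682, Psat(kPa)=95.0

Pbub = 158.2743 kPa

At the bubble point ψ → 0, so ΣzᵢKᵢ = 1 with Kᵢ = Pᵢˢᵃᵗ/P ⇒ P = ΣzᵢPᵢˢᵃᵗ.
P = 0.3318·285.7 + 0.6682·95.0 = 158.2743 kPa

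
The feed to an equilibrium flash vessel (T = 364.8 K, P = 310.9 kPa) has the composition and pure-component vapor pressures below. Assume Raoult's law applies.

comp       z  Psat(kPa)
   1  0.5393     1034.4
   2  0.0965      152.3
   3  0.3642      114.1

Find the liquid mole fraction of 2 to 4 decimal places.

x_2 = 0.1485

Raoult's law: Kᵢ = Pᵢˢᵃᵗ/P = Pᵢˢᵃᵗ/310.9.
  K_1 = 1034.4/310.9 = 3.327115, K_2 = 152.3/310.9 = 0.489868, K_3 = 114.1/310.9 = 0.366999
Newton iteration, ψ⁰ = 0.5:
  ψ = 0.5000: g = 0.17669, g' = -0.9815 → ψ = 0.6800
  ψ = 0.6800: g = 0.00582, g' = -0.9467 → ψ = 0.6862
Converged at ψ = 0.6862.
Compositions from xᵢ = zᵢ/(1+ψ(Kᵢ−1)), yᵢ = Kᵢxᵢ:
  1: x = 0.2077, y = 0.6910
  2: x = 0.1485, y = 0.0727
  3: x = 0.6439, y = 0.2363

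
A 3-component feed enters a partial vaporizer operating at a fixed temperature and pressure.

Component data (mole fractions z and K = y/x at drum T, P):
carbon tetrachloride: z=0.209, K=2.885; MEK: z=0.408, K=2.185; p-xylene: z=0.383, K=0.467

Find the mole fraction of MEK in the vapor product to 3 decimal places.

y_MEK = 0.436

Material balance + equilibrium reduce to Σ zᵢ(Kᵢ−1)/(1+ψ(Kᵢ−1)) = 0.
g(0) = ΣzᵢKᵢ − 1 = 0.673 and g(1) = 1 − Σzᵢ/Kᵢ = -0.079, so a root lies in (0, 1).
Newton iteration, ψ⁰ = 0.35:
  ψ = 0.350: g = 0.3282, g' = -0.720 → ψ = 0.806
  ψ = 0.806: g = 0.0460, g' = -0.601 → ψ = 0.882
  ψ = 0.882: g = -0.0010, g' = -0.629 → ψ = 0.881
Converged at ψ = 0.881.
Compositions from xᵢ = zᵢ/(1+ψ(Kᵢ−1)), yᵢ = Kᵢxᵢ:
  carbon tetrachloride: x = 0.079, y = 0.227
  MEK: x = 0.200, y = 0.436
  p-xylene: x = 0.722, y = 0.337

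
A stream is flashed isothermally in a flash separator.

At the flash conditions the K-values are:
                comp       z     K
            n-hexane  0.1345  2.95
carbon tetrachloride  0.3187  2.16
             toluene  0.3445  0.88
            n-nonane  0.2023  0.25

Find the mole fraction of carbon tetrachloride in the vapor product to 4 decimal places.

Material balance + equilibrium reduce to Σ zᵢ(Kᵢ−1)/(1+β(Kᵢ−1)) = 0.
Feasibility: ΣzᵢKᵢ = 1.4389, Σzᵢ/Kᵢ = 1.3938 — both > 1, two phases present.
Iterate (Newton) starting at β = 0.53:
  β = 0.5300: g = 0.06194, g' = -0.6073 → β = 0.6320
  β = 0.6320: g = -0.00239, g' = -0.6625 → β = 0.6284
Converged at β = 0.6284.
Compositions from xᵢ = zᵢ/(1+β(Kᵢ−1)), yᵢ = Kᵢxᵢ:
  n-hexane: x = 0.0604, y = 0.1783
  carbon tetrachloride: x = 0.1843, y = 0.3982
  toluene: x = 0.3726, y = 0.3279
  n-nonane: x = 0.3826, y = 0.0957

y_carbon tetrachloride = 0.3982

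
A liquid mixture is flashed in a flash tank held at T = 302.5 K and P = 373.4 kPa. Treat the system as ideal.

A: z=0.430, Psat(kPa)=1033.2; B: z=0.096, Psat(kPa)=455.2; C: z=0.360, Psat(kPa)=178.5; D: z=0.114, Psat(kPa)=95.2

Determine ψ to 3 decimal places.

ψ = 0.545

Raoult's law: Kᵢ = Pᵢˢᵃᵗ/P = Pᵢˢᵃᵗ/373.4.
  K_A = 1033.2/373.4 = 2.76701, K_B = 455.2/373.4 = 1.21907, K_C = 178.5/373.4 = 0.47804, K_D = 95.2/373.4 = 0.25495
Rachford–Rice: g(ψ) = Σ zᵢ(Kᵢ−1)/(1+ψ(Kᵢ−1)) = 0.
Feasibility: ΣzᵢKᵢ = 1.508, Σzᵢ/Kᵢ = 1.434 — both > 1, two phases present.
Newton iteration, ψ⁰ = 0.4:
  ψ = 0.400: g = 0.1060, g' = -0.750 → ψ = 0.541
  ψ = 0.541: g = 0.0029, g' = -0.723 → ψ = 0.545
Converged at ψ = 0.545.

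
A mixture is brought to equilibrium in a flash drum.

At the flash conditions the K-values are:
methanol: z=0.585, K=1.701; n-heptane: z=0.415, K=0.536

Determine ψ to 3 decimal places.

Newton–Raphson from ψ = 0.43:
  ψ = 0.430: g = 0.0745, g' = -0.309 → ψ = 0.671
  ψ = 0.671: g = -0.0008, g' = -0.321 → ψ = 0.669
Converged at ψ = 0.669.

ψ = 0.669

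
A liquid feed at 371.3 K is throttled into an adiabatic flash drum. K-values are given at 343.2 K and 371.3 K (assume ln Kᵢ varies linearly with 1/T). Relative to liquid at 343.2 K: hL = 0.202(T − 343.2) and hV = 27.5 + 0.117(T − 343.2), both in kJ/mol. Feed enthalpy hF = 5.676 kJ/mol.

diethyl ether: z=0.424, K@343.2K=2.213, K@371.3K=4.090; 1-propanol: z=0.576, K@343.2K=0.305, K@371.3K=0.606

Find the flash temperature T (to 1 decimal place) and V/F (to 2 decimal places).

T = 345.3 K, V/F = 0.19

Adiabatic flash: solve Rachford–Rice at each trial T, then check hF = ψ·hV(T) + (1−ψ)·hL(T).
  T = 343.2 K: K = (2.213, 0.305), RR gives ψ = 0.135, H_out = 3.718 kJ/mol
  T = 371.3 K: K = (4.090, 0.606), RR gives ψ = 0.890, H_out = 28.019 kJ/mol
  T = 357.2 K: K = (3.042, 0.435), RR gives ψ = 0.469, H_out = 15.158 kJ/mol
  T = 350.2 K: K = (2.603, 0.366), RR gives ψ = 0.309, H_out = 9.728 kJ/mol
  T = 346.7 K: K = (2.402, 0.334), RR gives ψ = 0.226, H_out = 6.855 kJ/mol
  T = 344.9 K: K = (2.303, 0.319), RR gives ψ = 0.181, H_out = 5.284 kJ/mol
Linear interpolation between T = 344.9 (H_out = 5.284) and T = 346.7 (H_out = 6.855) on hF = 5.676 gives T ≈ 345.3 K, at which ψ = 0.19.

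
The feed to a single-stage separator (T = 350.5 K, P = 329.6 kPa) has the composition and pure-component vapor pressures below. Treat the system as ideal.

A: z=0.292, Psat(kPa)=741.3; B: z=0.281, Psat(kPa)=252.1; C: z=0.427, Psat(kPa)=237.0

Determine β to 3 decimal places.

Raoult's law: Kᵢ = Pᵢˢᵃᵗ/P = Pᵢˢᵃᵗ/329.6.
  K_A = 741.3/329.6 = 2.24909, K_B = 252.1/329.6 = 0.76487, K_C = 237.0/329.6 = 0.71905
Newton iteration, β⁰ = 0.5:
  β = 0.500: g = 0.0101, g' = -0.238 → β = 0.542
  β = 0.542: g = 0.0002, g' = -0.229 → β = 0.543
Converged at β = 0.543.

β = 0.543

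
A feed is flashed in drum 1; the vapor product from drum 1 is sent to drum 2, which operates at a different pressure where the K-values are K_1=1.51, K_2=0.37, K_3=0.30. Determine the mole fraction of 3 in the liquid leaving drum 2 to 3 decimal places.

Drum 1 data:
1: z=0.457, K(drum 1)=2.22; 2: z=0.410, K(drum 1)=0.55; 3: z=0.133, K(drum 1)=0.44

Drum 1:
Material balance + equilibrium reduce to Σ zᵢ(Kᵢ−1)/(1+ψ₁(Kᵢ−1)) = 0.
Feasibility: ΣzᵢKᵢ = 1.299, Σzᵢ/Kᵢ = 1.254 — both > 1, two phases present.
Iterate (Newton) starting at ψ₁ = 0.5:
  ψ₁ = 0.500: g = 0.0048, g' = -0.481 → ψ₁ = 0.510
Converged at ψ₁ = 0.510.
Drum-1 compositions:
  1: x = 0.282, y = 0.625
  2: x = 0.532, y = 0.293
  3: x = 0.186, y = 0.082
Drum-2 feed = drum-1 vapor: z₂ = (0.6254, 0.2927, 0.0819).
Drum 2:
Newton–Raphson from ψ₂ = 0.5:
  ψ₂ = 0.500: g = -0.1032, g' = -0.446 → ψ₂ = 0.268
  ψ₂ = 0.268: g = -0.0120, g' = -0.355 → ψ₂ = 0.235
  ψ₂ = 0.235: g = -0.0001, g' = -0.347 → ψ₂ = 0.234
Converged at ψ₂ = 0.234.
  1: x = 0.559, y = 0.844
  2: x = 0.343, y = 0.127
  3: x = 0.098, y = 0.029

x_3 (drum 2) = 0.098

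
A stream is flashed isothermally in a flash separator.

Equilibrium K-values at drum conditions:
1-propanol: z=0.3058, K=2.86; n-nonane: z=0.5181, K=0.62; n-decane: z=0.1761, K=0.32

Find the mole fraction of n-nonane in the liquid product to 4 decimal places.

x_n-nonane = 0.5819

Let ψ = V/F and solve Σ zᵢ(Kᵢ−1)/(1+ψ(Kᵢ−1)) = 0.
Feasibility: ΣzᵢKᵢ = 1.2522, Σzᵢ/Kᵢ = 1.4929 — both > 1, two phases present.
Iterate (Newton) starting at ψ = 0.5:
  ψ = 0.5000: g = -0.12979, g' = -0.5850 → ψ = 0.2781
  ψ = 0.2781: g = 0.00704, g' = -0.6769 → ψ = 0.2885
  ψ = 0.2885: g = 0.00004, g' = -0.6684 → ψ = 0.2886
Converged at ψ = 0.2886.
Compositions from xᵢ = zᵢ/(1+ψ(Kᵢ−1)), yᵢ = Kᵢxᵢ:
  1-propanol: x = 0.1990, y = 0.5691
  n-nonane: x = 0.5819, y = 0.3608
  n-decane: x = 0.2191, y = 0.0701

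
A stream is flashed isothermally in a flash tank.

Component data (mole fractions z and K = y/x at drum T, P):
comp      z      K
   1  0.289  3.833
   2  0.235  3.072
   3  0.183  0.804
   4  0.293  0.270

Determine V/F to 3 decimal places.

V/F = 0.695

Rachford–Rice: g(V/F) = Σ zᵢ(Kᵢ−1)/(1+V/F(Kᵢ−1)) = 0.
Feasibility: ΣzᵢKᵢ = 2.056, Σzᵢ/Kᵢ = 1.465 — both > 1, two phases present.
Newton–Raphson from V/F = 0.5:
  V/F = 0.500: g = 0.2014, g' = -1.036 → V/F = 0.694
  V/F = 0.694: g = 0.0004, g' = -1.085 → V/F = 0.695
Converged at V/F = 0.695.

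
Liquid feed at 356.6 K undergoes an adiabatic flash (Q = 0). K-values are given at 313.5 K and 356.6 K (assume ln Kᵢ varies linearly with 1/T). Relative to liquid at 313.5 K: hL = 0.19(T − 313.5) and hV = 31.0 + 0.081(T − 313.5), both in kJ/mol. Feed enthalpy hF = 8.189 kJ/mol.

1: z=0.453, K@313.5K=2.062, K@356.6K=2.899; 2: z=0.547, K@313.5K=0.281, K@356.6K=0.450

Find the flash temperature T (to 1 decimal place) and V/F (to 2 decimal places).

Adiabatic flash: solve Rachford–Rice at each trial T, then check hF = ψ·hV(T) + (1−ψ)·hL(T).
  T = 313.5 K: K = (2.062, 0.281), RR gives ψ = 0.115, H_out = 3.564 kJ/mol
  T = 356.6 K: K = (2.899, 0.450), RR gives ψ = 0.536, H_out = 22.276 kJ/mol
  T = 335.1 K: K = (2.473, 0.361), RR gives ψ = 0.338, H_out = 13.780 kJ/mol
  T = 324.3 K: K = (2.265, 0.320), RR gives ψ = 0.234, H_out = 9.021 kJ/mol
  T = 318.9 K: K = (2.163, 0.300), RR gives ψ = 0.177, H_out = 6.405 kJ/mol
  T = 321.6 K: K = (2.214, 0.310), RR gives ψ = 0.206, H_out = 7.737 kJ/mol
  T = 323.0 K: K = (2.240, 0.315), RR gives ψ = 0.220, H_out = 8.409 kJ/mol
Linear interpolation between T = 321.6 (H_out = 7.737) and T = 323.0 (H_out = 8.409) on hF = 8.189 gives T ≈ 322.5 K, at which ψ = 0.22.

T = 322.5 K, V/F = 0.22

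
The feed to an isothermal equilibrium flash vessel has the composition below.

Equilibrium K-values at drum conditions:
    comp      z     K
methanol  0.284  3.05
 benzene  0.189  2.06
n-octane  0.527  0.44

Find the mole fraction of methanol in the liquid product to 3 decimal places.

x_methanol = 0.139

Let ψ = V/F and solve Σ zᵢ(Kᵢ−1)/(1+ψ(Kᵢ−1)) = 0.
g(0) = ΣzᵢKᵢ − 1 = 0.487 and g(1) = 1 − Σzᵢ/Kᵢ = -0.383, so a root lies in (0, 1).
Newton–Raphson from ψ = 0.55:
  ψ = 0.550: g = -0.0263, g' = -0.694 → ψ = 0.512
Converged at ψ = 0.512.
Compositions from xᵢ = zᵢ/(1+ψ(Kᵢ−1)), yᵢ = Kᵢxᵢ:
  methanol: x = 0.139, y = 0.423
  benzene: x = 0.122, y = 0.252
  n-octane: x = 0.739, y = 0.325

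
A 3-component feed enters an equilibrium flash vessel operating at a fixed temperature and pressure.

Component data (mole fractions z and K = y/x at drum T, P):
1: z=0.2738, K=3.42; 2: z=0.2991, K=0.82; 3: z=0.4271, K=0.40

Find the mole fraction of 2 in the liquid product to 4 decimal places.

x_2 = 0.3173

Let ψ = V/F and solve Σ zᵢ(Kᵢ−1)/(1+ψ(Kᵢ−1)) = 0.
Feasibility: ΣzᵢKᵢ = 1.3525, Σzᵢ/Kᵢ = 1.5126 — both > 1, two phases present.
Newton–Raphson from ψ = 0.39:
  ψ = 0.3900: g = -0.05157, g' = -0.6976 → ψ = 0.3161
  ψ = 0.3161: g = 0.00211, g' = -0.7598 → ψ = 0.3189
Converged at ψ = 0.3189.
Compositions from xᵢ = zᵢ/(1+ψ(Kᵢ−1)), yᵢ = Kᵢxᵢ:
  1: x = 0.1545, y = 0.5285
  2: x = 0.3173, y = 0.2602
  3: x = 0.5281, y = 0.2113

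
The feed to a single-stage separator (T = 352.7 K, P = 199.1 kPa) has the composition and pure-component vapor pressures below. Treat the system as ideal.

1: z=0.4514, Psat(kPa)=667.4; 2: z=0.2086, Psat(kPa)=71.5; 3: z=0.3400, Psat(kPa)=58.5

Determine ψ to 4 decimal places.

ψ = 0.4287

Raoult's law: Kᵢ = Pᵢˢᵃᵗ/P = Pᵢˢᵃᵗ/199.1.
  K_1 = 667.4/199.1 = 3.352084, K_2 = 71.5/199.1 = 0.359116, K_3 = 58.5/199.1 = 0.293822
Let ψ = V/F and solve Σ zᵢ(Kᵢ−1)/(1+ψ(Kᵢ−1)) = 0.
Check two-phase: ΣzᵢKᵢ = 1.6879 > 1 and Σzᵢ/Kᵢ = 1.8727 > 1, so g(0) = 0.6879 > 0 and g(1) = -0.8727 < 0.
Newton iteration, ψ⁰ = 0.5:
  ψ = 0.5000: g = -0.07996, g' = -1.1181 → ψ = 0.4285
  ψ = 0.4285: g = 0.00022, g' = -1.1309 → ψ = 0.4287
Converged at ψ = 0.4287.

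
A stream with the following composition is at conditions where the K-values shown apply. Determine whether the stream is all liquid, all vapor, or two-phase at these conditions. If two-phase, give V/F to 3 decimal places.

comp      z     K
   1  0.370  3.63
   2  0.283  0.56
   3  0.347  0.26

ΣzᵢKᵢ = 1.592; Σzᵢ/Kᵢ = 1.942.
Both exceed 1, so a two-phase solution exists.
Rachford–Rice: g(ψ) = Σ zᵢ(Kᵢ−1)/(1+ψ(Kᵢ−1)) = 0.
Newton iteration, ψ⁰ = 0.5:
  ψ = 0.500: g = -0.1469, g' = -1.046 → ψ = 0.360
  ψ = 0.360: g = 0.0023, g' = -1.106 → ψ = 0.362
Converged at ψ = 0.362.

two-phase, V/F = 0.362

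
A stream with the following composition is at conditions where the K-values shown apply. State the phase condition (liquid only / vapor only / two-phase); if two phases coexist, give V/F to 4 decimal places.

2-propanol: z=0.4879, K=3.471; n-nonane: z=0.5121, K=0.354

ΣzᵢKᵢ = 1.8748; Σzᵢ/Kᵢ = 1.5872.
Both exceed 1, so a two-phase solution exists.
Let ψ = V/F and solve Σ zᵢ(Kᵢ−1)/(1+ψ(Kᵢ−1)) = 0.
Iterate (Newton) starting at ψ = 0.5:
  ψ = 0.5000: g = 0.05065, g' = -1.0624 → ψ = 0.5477
  ψ = 0.5477: g = 0.00036, g' = -1.0497 → ψ = 0.5480
Converged at ψ = 0.5480.

two-phase, V/F = 0.5480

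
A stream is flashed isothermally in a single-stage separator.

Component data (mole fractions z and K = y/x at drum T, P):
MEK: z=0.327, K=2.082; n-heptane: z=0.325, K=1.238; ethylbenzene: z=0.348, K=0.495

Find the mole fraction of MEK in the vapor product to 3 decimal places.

Rachford–Rice: g(β) = Σ zᵢ(Kᵢ−1)/(1+β(Kᵢ−1)) = 0.
Feasibility: ΣzᵢKᵢ = 1.255, Σzᵢ/Kᵢ = 1.123 — both > 1, two phases present.
Newton iteration, β⁰ = 0.34:
  β = 0.340: g = 0.1180, g' = -0.350 → β = 0.678
  β = 0.678: g = 0.0036, g' = -0.346 → β = 0.688
Converged at β = 0.688.
Compositions from xᵢ = zᵢ/(1+β(Kᵢ−1)), yᵢ = Kᵢxᵢ:
  MEK: x = 0.187, y = 0.390
  n-heptane: x = 0.279, y = 0.346
  ethylbenzene: x = 0.533, y = 0.264

y_MEK = 0.390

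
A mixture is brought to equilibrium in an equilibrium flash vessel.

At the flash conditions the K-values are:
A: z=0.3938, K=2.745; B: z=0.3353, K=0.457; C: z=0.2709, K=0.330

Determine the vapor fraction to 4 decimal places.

Material balance + equilibrium reduce to Σ zᵢ(Kᵢ−1)/(1+ψ(Kᵢ−1)) = 0.
g(0) = ΣzᵢKᵢ − 1 = 0.3236 and g(1) = 1 − Σzᵢ/Kᵢ = -0.6981, so a root lies in (0, 1).
Newton iteration, ψ⁰ = 0.5:
  ψ = 0.5000: g = -0.15587, g' = -0.8033 → ψ = 0.3060
  ψ = 0.3060: g = 0.00136, g' = -0.8442 → ψ = 0.3076
Converged at ψ = 0.3076.

ψ = 0.3076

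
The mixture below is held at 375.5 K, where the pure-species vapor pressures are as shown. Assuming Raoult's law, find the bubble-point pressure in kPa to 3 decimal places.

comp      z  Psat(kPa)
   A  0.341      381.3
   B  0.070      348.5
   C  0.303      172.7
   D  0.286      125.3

Pbub = 242.582 kPa

At the bubble point ψ → 0, so ΣzᵢKᵢ = 1 with Kᵢ = Pᵢˢᵃᵗ/P ⇒ P = ΣzᵢPᵢˢᵃᵗ.
P = 0.341·381.3 + 0.070·348.5 + 0.303·172.7 + 0.286·125.3 = 242.582 kPa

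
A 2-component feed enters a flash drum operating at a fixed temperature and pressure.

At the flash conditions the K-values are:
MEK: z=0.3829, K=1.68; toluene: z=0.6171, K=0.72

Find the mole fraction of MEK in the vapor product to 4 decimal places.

Rachford–Rice: g(V/F) = Σ zᵢ(Kᵢ−1)/(1+V/F(Kᵢ−1)) = 0.
g(0) = ΣzᵢKᵢ − 1 = 0.0876 and g(1) = 1 − Σzᵢ/Kᵢ = -0.0850, so a root lies in (0, 1).
Binary case is linear: z₁(K₁−1)(1+V/F(K₂−1)) + z₂(K₂−1)(1+V/F(K₁−1)) = 0
⇒ V/F = [z₁(K₁−1)+z₂(K₂−1)] / [−(K₁−1)(K₂−1)] = 0.08758/0.19040 = 0.4600
Compositions from xᵢ = zᵢ/(1+V/F(Kᵢ−1)), yᵢ = Kᵢxᵢ:
  MEK: x = 0.2917, y = 0.4900
  toluene: x = 0.7083, y = 0.5100

y_MEK = 0.4900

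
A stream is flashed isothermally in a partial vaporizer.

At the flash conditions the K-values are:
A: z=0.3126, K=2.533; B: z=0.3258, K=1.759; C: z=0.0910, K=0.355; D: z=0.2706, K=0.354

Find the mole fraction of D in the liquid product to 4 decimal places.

Material balance + equilibrium reduce to Σ zᵢ(Kᵢ−1)/(1+β(Kᵢ−1)) = 0.
Feasibility: ΣzᵢKᵢ = 1.4930, Σzᵢ/Kᵢ = 1.3294 — both > 1, two phases present.
Newton iteration, β⁰ = 0.59:
  β = 0.5900: g = 0.04520, g' = -0.6856 → β = 0.6559
  β = 0.6559: g = -0.00105, g' = -0.7201 → β = 0.6545
Converged at β = 0.6545.
Compositions from xᵢ = zᵢ/(1+β(Kᵢ−1)), yᵢ = Kᵢxᵢ:
  A: x = 0.1560, y = 0.3953
  B: x = 0.2177, y = 0.3829
  C: x = 0.1575, y = 0.0559
  D: x = 0.4688, y = 0.1660

x_D = 0.4688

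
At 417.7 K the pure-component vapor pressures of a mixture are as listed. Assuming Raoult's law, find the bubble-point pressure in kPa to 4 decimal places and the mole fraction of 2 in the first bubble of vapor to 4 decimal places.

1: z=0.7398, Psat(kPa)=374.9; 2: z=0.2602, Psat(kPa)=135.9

Pbub = 312.7122 kPa, y_2 = 0.1131

At the bubble point ψ → 0, so ΣzᵢKᵢ = 1 with Kᵢ = Pᵢˢᵃᵗ/P ⇒ P = ΣzᵢPᵢˢᵃᵗ.
P = 0.7398·374.9 + 0.2602·135.9 = 312.7122 kPa
yᵢ = zᵢPᵢˢᵃᵗ/P ⇒ y_2 = 0.2602·135.9/312.7122 = 0.1131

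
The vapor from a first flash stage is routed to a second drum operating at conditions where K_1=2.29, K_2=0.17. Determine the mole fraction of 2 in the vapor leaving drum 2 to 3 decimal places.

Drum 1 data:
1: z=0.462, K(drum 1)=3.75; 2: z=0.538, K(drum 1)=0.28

y_2 (drum 2) = 0.103

Drum 1:
Rachford–Rice: g(ψ₁) = Σ zᵢ(Kᵢ−1)/(1+ψ₁(Kᵢ−1)) = 0.
Feasibility: ΣzᵢKᵢ = 1.883, Σzᵢ/Kᵢ = 2.045 — both > 1, two phases present.
Newton–Raphson from ψ₁ = 0.5:
  ψ₁ = 0.500: g = -0.0703, g' = -1.300 → ψ₁ = 0.446
Converged at ψ₁ = 0.446.
Drum-1 compositions:
  1: x = 0.207, y = 0.778
  2: x = 0.793, y = 0.222
Drum-2 feed = drum-1 vapor: z₂ = (0.7781, 0.2219).
Drum 2:
Binary case is linear: z₁(K₁−1)(1+ψ₂(K₂−1)) + z₂(K₂−1)(1+ψ₂(K₁−1)) = 0
⇒ ψ₂ = [z₁(K₁−1)+z₂(K₂−1)] / [−(K₁−1)(K₂−1)] = 0.8196/1.0707 = 0.765
  1: x = 0.392, y = 0.897
  2: x = 0.608, y = 0.103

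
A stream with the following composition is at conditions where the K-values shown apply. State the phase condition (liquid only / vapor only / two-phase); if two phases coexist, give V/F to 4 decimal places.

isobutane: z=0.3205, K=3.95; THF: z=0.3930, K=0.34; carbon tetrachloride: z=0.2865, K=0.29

ΣzᵢKᵢ = 1.4827; Σzᵢ/Kᵢ = 2.2250.
Both exceed 1, so a two-phase solution exists.
Material balance + equilibrium reduce to Σ zᵢ(Kᵢ−1)/(1+ψ(Kᵢ−1)) = 0.
Iterate (Newton) starting at ψ = 0.5:
  ψ = 0.5000: g = -0.32050, g' = -1.1838 → ψ = 0.2293
  ψ = 0.2293: g = 0.01541, g' = -1.4362 → ψ = 0.2400
  ψ = 0.2400: g = 0.00016, g' = -1.4076 → ψ = 0.2401
Converged at ψ = 0.2401.

two-phase, V/F = 0.2401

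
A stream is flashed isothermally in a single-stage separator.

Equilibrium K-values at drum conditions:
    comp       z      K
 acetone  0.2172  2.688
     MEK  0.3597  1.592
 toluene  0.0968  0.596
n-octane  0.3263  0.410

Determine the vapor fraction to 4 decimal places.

ψ = 0.5801

Material balance + equilibrium reduce to Σ zᵢ(Kᵢ−1)/(1+ψ(Kᵢ−1)) = 0.
g(0) = ΣzᵢKᵢ − 1 = 0.3480 and g(1) = 1 − Σzᵢ/Kᵢ = -0.2650, so a root lies in (0, 1).
Newton iteration, ψ⁰ = 0.5:
  ψ = 0.5000: g = 0.04105, g' = -0.5104 → ψ = 0.5804
  ψ = 0.5804: g = -0.00019, g' = -0.5174 → ψ = 0.5801
Converged at ψ = 0.5801.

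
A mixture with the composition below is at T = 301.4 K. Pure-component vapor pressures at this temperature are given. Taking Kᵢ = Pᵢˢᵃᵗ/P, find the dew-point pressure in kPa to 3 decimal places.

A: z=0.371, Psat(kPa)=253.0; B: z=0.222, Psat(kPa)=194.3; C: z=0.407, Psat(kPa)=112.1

Pdew = 160.265 kPa

At the dew point ψ → 1, so Σzᵢ/Kᵢ = 1 with Kᵢ = Pᵢˢᵃᵗ/P ⇒ 1/P = Σzᵢ/Pᵢˢᵃᵗ.
1/P = 0.371/253.0 + 0.222/194.3 + 0.407/112.1 = 0.006240 ⇒ P = 160.265 kPa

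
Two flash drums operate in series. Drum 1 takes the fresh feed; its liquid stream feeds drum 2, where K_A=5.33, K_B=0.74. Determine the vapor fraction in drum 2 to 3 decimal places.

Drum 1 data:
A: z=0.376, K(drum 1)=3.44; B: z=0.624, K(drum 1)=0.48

V/F (drum 2) = 0.485

Drum 1:
Material balance + equilibrium reduce to Σ zᵢ(Kᵢ−1)/(1+ψ₁(Kᵢ−1)) = 0.
g(0) = ΣzᵢKᵢ − 1 = 0.593 and g(1) = 1 − Σzᵢ/Kᵢ = -0.409, so a root lies in (0, 1).
Newton iteration, ψ₁⁰ = 0.5:
  ψ₁ = 0.500: g = -0.0252, g' = -0.762 → ψ₁ = 0.467
Converged at ψ₁ = 0.467.
Drum-1 compositions:
  A: x = 0.176, y = 0.604
  B: x = 0.824, y = 0.396
Drum-2 feed = drum-1 liquid: z₂ = (0.1757, 0.8243).
Drum 2:
Material balance + equilibrium reduce to Σ zᵢ(Kᵢ−1)/(1+ψ₂(Kᵢ−1)) = 0.
Feasibility: ΣzᵢKᵢ = 1.546, Σzᵢ/Kᵢ = 1.147 — both > 1, two phases present.
Binary case is linear: z₁(K₁−1)(1+ψ₂(K₂−1)) + z₂(K₂−1)(1+ψ₂(K₁−1)) = 0
⇒ ψ₂ = [z₁(K₁−1)+z₂(K₂−1)] / [−(K₁−1)(K₂−1)] = 0.5464/1.1258 = 0.485
  A: x = 0.057, y = 0.302
  B: x = 0.943, y = 0.698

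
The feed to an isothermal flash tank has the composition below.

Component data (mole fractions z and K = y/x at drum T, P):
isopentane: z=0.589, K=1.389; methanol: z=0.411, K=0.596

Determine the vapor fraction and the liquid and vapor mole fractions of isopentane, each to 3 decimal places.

ψ = 0.401, x_isopentane = 0.509, y_isopentane = 0.708

Rachford–Rice: g(ψ) = Σ zᵢ(Kᵢ−1)/(1+ψ(Kᵢ−1)) = 0.
Check two-phase: ΣzᵢKᵢ = 1.063 > 1 and Σzᵢ/Kᵢ = 1.114 > 1, so g(0) = 0.063 > 0 and g(1) = -0.114 < 0.
Binary case is linear: z₁(K₁−1)(1+ψ(K₂−1)) + z₂(K₂−1)(1+ψ(K₁−1)) = 0
⇒ ψ = [z₁(K₁−1)+z₂(K₂−1)] / [−(K₁−1)(K₂−1)] = 0.0631/0.1572 = 0.401
Compositions from xᵢ = zᵢ/(1+ψ(Kᵢ−1)), yᵢ = Kᵢxᵢ:
  isopentane: x = 0.509, y = 0.708
  methanol: x = 0.491, y = 0.292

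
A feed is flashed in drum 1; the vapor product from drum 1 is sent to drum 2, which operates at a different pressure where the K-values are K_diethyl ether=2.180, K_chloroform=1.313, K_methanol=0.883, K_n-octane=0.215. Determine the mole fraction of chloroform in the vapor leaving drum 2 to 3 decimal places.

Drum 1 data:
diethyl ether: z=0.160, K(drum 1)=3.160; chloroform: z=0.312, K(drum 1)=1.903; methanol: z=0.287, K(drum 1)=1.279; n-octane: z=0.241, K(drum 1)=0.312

Drum 1:
Let ψ₁ = V/F and solve Σ zᵢ(Kᵢ−1)/(1+ψ₁(Kᵢ−1)) = 0.
Feasibility: ΣzᵢKᵢ = 1.542, Σzᵢ/Kᵢ = 1.211 — both > 1, two phases present.
Newton iteration, ψ₁⁰ = 0.52:
  ψ₁ = 0.520: g = 0.1662, g' = -0.577 → ψ₁ = 0.808
  ψ₁ = 0.808: g = -0.0193, g' = -0.778 → ψ₁ = 0.783
Converged at ψ₁ = 0.783.
Drum-1 compositions:
  diethyl ether: x = 0.059, y = 0.188
  chloroform: x = 0.183, y = 0.348
  methanol: x = 0.236, y = 0.301
  n-octane: x = 0.522, y = 0.163
Drum-2 feed = drum-1 vapor: z₂ = (0.1879, 0.3479, 0.3013, 0.1629).
Drum 2:
Rachford–Rice: g(ψ₂) = Σ zᵢ(Kᵢ−1)/(1+ψ₂(Kᵢ−1)) = 0.
g(0) = ΣzᵢKᵢ − 1 = 0.167 and g(1) = 1 − Σzᵢ/Kᵢ = -0.450, so a root lies in (0, 1).
Iterate (Newton) starting at ψ₂ = 0.48:
  ψ₂ = 0.480: g = -0.0063, g' = -0.396 → ψ₂ = 0.464
Converged at ψ₂ = 0.464.
  diethyl ether: x = 0.121, y = 0.265
  chloroform: x = 0.304, y = 0.399
  methanol: x = 0.319, y = 0.281
  n-octane: x = 0.256, y = 0.055

y_chloroform (drum 2) = 0.399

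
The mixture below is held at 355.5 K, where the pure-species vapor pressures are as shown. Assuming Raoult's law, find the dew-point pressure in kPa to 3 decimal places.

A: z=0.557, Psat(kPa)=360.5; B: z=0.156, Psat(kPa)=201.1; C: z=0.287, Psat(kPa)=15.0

Pdew = 46.611 kPa

At the dew point ψ → 1, so Σzᵢ/Kᵢ = 1 with Kᵢ = Pᵢˢᵃᵗ/P ⇒ 1/P = Σzᵢ/Pᵢˢᵃᵗ.
1/P = 0.557/360.5 + 0.156/201.1 + 0.287/15.0 = 0.021454 ⇒ P = 46.611 kPa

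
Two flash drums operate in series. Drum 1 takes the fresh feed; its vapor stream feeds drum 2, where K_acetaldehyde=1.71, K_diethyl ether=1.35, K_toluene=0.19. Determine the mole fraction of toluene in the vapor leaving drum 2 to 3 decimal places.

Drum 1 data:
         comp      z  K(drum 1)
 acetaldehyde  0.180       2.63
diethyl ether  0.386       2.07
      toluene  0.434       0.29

Drum 1:
Rachford–Rice: g(ψ₁) = Σ zᵢ(Kᵢ−1)/(1+ψ₁(Kᵢ−1)) = 0.
Feasibility: ΣzᵢKᵢ = 1.398, Σzᵢ/Kᵢ = 1.751 — both > 1, two phases present.
Iterate (Newton) starting at ψ₁ = 0.43:
  ψ₁ = 0.430: g = 0.0118, g' = -0.826 → ψ₁ = 0.444
Converged at ψ₁ = 0.444.
Drum-1 compositions:
  acetaldehyde: x = 0.104, y = 0.275
  diethyl ether: x = 0.262, y = 0.542
  toluene: x = 0.634, y = 0.184
Drum-2 feed = drum-1 vapor: z₂ = (0.2746, 0.5416, 0.1839).
Drum 2:
Material balance + equilibrium reduce to Σ zᵢ(Kᵢ−1)/(1+ψ₂(Kᵢ−1)) = 0.
g(0) = ΣzᵢKᵢ − 1 = 0.236 and g(1) = 1 − Σzᵢ/Kᵢ = -0.529, so a root lies in (0, 1).
Newton–Raphson from ψ₂ = 0.5:
  ψ₂ = 0.500: g = 0.0549, g' = -0.464 → ψ₂ = 0.618
  ψ₂ = 0.618: g = -0.0070, g' = -0.596 → ψ₂ = 0.607
  ψ₂ = 0.607: g = -0.0001, g' = -0.579 → ψ₂ = 0.606
Converged at ψ₂ = 0.606.
  acetaldehyde: x = 0.192, y = 0.328
  diethyl ether: x = 0.447, y = 0.603
  toluene: x = 0.361, y = 0.069

y_toluene (drum 2) = 0.069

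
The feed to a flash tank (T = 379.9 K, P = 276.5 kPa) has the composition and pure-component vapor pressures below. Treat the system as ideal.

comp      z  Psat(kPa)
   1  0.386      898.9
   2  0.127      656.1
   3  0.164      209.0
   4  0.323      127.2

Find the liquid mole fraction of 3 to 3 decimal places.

x_3 = 0.208

Raoult's law: Kᵢ = Pᵢˢᵃᵗ/P = Pᵢˢᵃᵗ/276.5.
  K_1 = 898.9/276.5 = 3.25099, K_2 = 656.1/276.5 = 2.37288, K_3 = 209.0/276.5 = 0.75588, K_4 = 127.2/276.5 = 0.46004
Let ψ = V/F and solve Σ zᵢ(Kᵢ−1)/(1+ψ(Kᵢ−1)) = 0.
g(0) = ΣzᵢKᵢ − 1 = 0.829 and g(1) = 1 − Σzᵢ/Kᵢ = -0.091, so a root lies in (0, 1).
Iterate (Newton) starting at ψ = 0.5:
  ψ = 0.500: g = 0.2277, g' = -0.706 → ψ = 0.822
  ψ = 0.822: g = 0.0229, g' = -0.613 → ψ = 0.860
  ψ = 0.860: g = -0.0001, g' = -0.621 → ψ = 0.859
Converged at ψ = 0.859.
Compositions from xᵢ = zᵢ/(1+ψ(Kᵢ−1)), yᵢ = Kᵢxᵢ:
  1: x = 0.132, y = 0.428
  2: x = 0.058, y = 0.138
  3: x = 0.208, y = 0.157
  4: x = 0.603, y = 0.277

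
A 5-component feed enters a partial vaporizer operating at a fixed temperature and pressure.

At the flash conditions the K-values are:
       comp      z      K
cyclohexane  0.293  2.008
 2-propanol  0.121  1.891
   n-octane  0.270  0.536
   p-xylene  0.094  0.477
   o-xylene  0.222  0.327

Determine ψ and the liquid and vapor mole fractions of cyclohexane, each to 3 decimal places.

ψ = 0.145, x_cyclohexane = 0.256, y_cyclohexane = 0.513

Material balance + equilibrium reduce to Σ zᵢ(Kᵢ−1)/(1+ψ(Kᵢ−1)) = 0.
Feasibility: ΣzᵢKᵢ = 1.079, Σzᵢ/Kᵢ = 1.590 — both > 1, two phases present.
Newton iteration, ψ⁰ = 0.42:
  ψ = 0.420: g = -0.1409, g' = -0.525 → ψ = 0.152
  ψ = 0.152: g = -0.0034, g' = -0.521 → ψ = 0.145
Converged at ψ = 0.145.
Compositions from xᵢ = zᵢ/(1+ψ(Kᵢ−1)), yᵢ = Kᵢxᵢ:
  cyclohexane: x = 0.256, y = 0.513
  2-propanol: x = 0.107, y = 0.203
  n-octane: x = 0.289, y = 0.155
  p-xylene: x = 0.102, y = 0.049
  o-xylene: x = 0.246, y = 0.080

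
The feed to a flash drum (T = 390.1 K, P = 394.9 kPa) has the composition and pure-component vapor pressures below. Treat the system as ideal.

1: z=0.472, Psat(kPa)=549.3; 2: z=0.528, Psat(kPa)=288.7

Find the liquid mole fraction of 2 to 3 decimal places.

Raoult's law: Kᵢ = Pᵢˢᵃᵗ/P = Pᵢˢᵃᵗ/394.9.
  K_1 = 549.3/394.9 = 1.39099, K_2 = 288.7/394.9 = 0.73107
Rachford–Rice: g(β) = Σ zᵢ(Kᵢ−1)/(1+β(Kᵢ−1)) = 0.
g(0) = ΣzᵢKᵢ − 1 = 0.043 and g(1) = 1 − Σzᵢ/Kᵢ = -0.062, so a root lies in (0, 1).
Newton iteration, β⁰ = 0.37:
  β = 0.370: g = 0.0035, g' = -0.102 → β = 0.405
Converged at β = 0.405.
Compositions from xᵢ = zᵢ/(1+β(Kᵢ−1)), yᵢ = Kᵢxᵢ:
  1: x = 0.408, y = 0.567
  2: x = 0.592, y = 0.433

x_2 = 0.592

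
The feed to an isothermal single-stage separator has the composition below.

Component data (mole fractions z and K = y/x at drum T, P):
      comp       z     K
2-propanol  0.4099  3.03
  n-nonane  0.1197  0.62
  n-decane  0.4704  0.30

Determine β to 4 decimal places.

β = 0.3479

Newton iteration, β⁰ = 0.51:
  β = 0.5100: g = -0.15969, g' = -0.9919 → β = 0.3490
  β = 0.3490: g = -0.00113, g' = -1.0053 → β = 0.3479
Converged at β = 0.3479.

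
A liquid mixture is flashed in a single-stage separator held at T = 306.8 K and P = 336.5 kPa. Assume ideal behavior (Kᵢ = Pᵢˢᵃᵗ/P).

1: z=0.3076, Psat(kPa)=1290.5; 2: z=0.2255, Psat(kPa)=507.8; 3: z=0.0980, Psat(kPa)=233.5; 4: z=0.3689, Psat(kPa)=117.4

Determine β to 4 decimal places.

Raoult's law: Kᵢ = Pᵢˢᵃᵗ/P = Pᵢˢᵃᵗ/336.5.
  K_1 = 1290.5/336.5 = 3.835067, K_2 = 507.8/336.5 = 1.509064, K_3 = 233.5/336.5 = 0.693908, K_4 = 117.4/336.5 = 0.348886
Let β = V/F and solve Σ zᵢ(Kᵢ−1)/(1+β(Kᵢ−1)) = 0.
g(0) = ΣzᵢKᵢ − 1 = 0.7167 and g(1) = 1 − Σzᵢ/Kᵢ = -0.4282, so a root lies in (0, 1).
Newton–Raphson from β = 0.5:
  β = 0.5000: g = 0.06067, g' = -0.8168 → β = 0.5743
  β = 0.5743: g = 0.00060, g' = -0.8054 → β = 0.5750
Converged at β = 0.5750.

β = 0.5750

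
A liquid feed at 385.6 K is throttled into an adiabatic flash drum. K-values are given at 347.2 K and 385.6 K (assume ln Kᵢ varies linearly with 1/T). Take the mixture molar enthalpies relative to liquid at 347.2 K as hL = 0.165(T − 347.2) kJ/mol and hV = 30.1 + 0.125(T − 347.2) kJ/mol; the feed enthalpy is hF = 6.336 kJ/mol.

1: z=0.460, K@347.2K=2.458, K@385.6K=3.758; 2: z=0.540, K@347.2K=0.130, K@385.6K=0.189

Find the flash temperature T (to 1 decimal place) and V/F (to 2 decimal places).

T = 351.1 K, V/F = 0.19

Adiabatic flash: solve Rachford–Rice at each trial T, then check hF = ψ·hV(T) + (1−ψ)·hL(T).
  T = 347.2 K: K = (2.458, 0.130), RR gives ψ = 0.158, H_out = 4.767 kJ/mol
  T = 385.6 K: K = (3.758, 0.189), RR gives ψ = 0.371, H_out = 16.945 kJ/mol
  T = 366.4 K: K = (3.073, 0.158), RR gives ψ = 0.286, H_out = 11.558 kJ/mol
  T = 356.8 K: K = (2.757, 0.144), RR gives ψ = 0.230, H_out = 8.415 kJ/mol
  T = 352.0 K: K = (2.605, 0.137), RR gives ψ = 0.197, H_out = 6.669 kJ/mol
  T = 349.6 K: K = (2.531, 0.133), RR gives ψ = 0.178, H_out = 5.740 kJ/mol
Linear interpolation between T = 349.6 (H_out = 5.740) and T = 352.0 (H_out = 6.669) on hF = 6.336 gives T ≈ 351.1 K, at which ψ = 0.19.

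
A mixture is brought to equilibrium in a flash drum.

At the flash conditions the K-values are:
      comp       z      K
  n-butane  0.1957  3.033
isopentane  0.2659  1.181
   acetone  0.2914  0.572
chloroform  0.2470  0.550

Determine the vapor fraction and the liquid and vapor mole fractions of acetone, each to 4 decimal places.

Material balance + equilibrium reduce to Σ zᵢ(Kᵢ−1)/(1+ψ(Kᵢ−1)) = 0.
g(0) = ΣzᵢKᵢ − 1 = 0.2101 and g(1) = 1 − Σzᵢ/Kᵢ = -0.2482, so a root lies in (0, 1).
Newton iteration, ψ⁰ = 0.44:
  ψ = 0.4400: g = -0.03766, g' = -0.3916 → ψ = 0.3438
  ψ = 0.3438: g = 0.00175, g' = -0.4313 → ψ = 0.3479
Converged at ψ = 0.3479.
Compositions from xᵢ = zᵢ/(1+ψ(Kᵢ−1)), yᵢ = Kᵢxᵢ:
  n-butane: x = 0.1146, y = 0.3477
  isopentane: x = 0.2501, y = 0.2954
  acetone: x = 0.3424, y = 0.1958
  chloroform: x = 0.2928, y = 0.1611

ψ = 0.3479, x_acetone = 0.3424, y_acetone = 0.1958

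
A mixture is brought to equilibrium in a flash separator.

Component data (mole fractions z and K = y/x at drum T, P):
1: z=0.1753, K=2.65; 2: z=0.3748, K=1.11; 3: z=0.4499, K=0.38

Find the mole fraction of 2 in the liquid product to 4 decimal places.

Newton iteration, ψ⁰ = 0.5:
  ψ = 0.5000: g = -0.20669, g' = -0.5106 → ψ = 0.0952
  ψ = 0.0952: g = -0.00566, g' = -0.5562 → ψ = 0.0850
  ψ = 0.0850: g = 0.00004, g' = -0.5642 → ψ = 0.0851
Converged at ψ = 0.0851.
Compositions from xᵢ = zᵢ/(1+ψ(Kᵢ−1)), yᵢ = Kᵢxᵢ:
  1: x = 0.1537, y = 0.4073
  2: x = 0.3713, y = 0.4122
  3: x = 0.4750, y = 0.1805

x_2 = 0.3713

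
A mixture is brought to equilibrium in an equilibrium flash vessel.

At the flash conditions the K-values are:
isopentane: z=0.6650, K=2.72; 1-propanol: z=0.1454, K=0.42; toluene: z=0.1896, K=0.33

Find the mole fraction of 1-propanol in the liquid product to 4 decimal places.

x_1-propanol = 0.2879

Rachford–Rice: g(β) = Σ zᵢ(Kᵢ−1)/(1+β(Kᵢ−1)) = 0.
Check two-phase: ΣzᵢKᵢ = 1.9324 > 1 and Σzᵢ/Kᵢ = 1.1652 > 1, so g(0) = 0.9324 > 0 and g(1) = -0.1652 < 0.
Newton iteration, β⁰ = 0.5:
  β = 0.5000: g = 0.30514, g' = -0.8582 → β = 0.8556
  β = 0.8556: g = -0.00229, g' = -0.9821 → β = 0.8532
Converged at β = 0.8532.
Compositions from xᵢ = zᵢ/(1+β(Kᵢ−1)), yᵢ = Kᵢxᵢ:
  isopentane: x = 0.2695, y = 0.7330
  1-propanol: x = 0.2879, y = 0.1209
  toluene: x = 0.4427, y = 0.1461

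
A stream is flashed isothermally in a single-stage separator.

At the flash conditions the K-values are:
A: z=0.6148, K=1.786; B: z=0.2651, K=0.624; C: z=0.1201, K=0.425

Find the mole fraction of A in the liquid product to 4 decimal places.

x_A = 0.3648

Material balance + equilibrium reduce to Σ zᵢ(Kᵢ−1)/(1+ψ(Kᵢ−1)) = 0.
Feasibility: ΣzᵢKᵢ = 1.3145, Σzᵢ/Kᵢ = 1.0517 — both > 1, two phases present.
Newton iteration, ψ⁰ = 0.5:
  ψ = 0.5000: g = 0.12722, g' = -0.3308 → ψ = 0.8846
  ψ = 0.8846: g = -0.00485, g' = -0.3808 → ψ = 0.8718
Converged at ψ = 0.8718.
Compositions from xᵢ = zᵢ/(1+ψ(Kᵢ−1)), yᵢ = Kᵢxᵢ:
  A: x = 0.3648, y = 0.6516
  B: x = 0.3944, y = 0.2461
  C: x = 0.2408, y = 0.1023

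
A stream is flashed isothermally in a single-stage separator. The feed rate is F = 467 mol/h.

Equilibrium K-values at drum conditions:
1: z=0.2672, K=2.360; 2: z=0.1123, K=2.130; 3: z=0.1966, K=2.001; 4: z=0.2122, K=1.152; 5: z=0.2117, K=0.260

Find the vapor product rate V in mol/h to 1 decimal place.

V = 370.9 mol/h

Material balance + equilibrium reduce to Σ zᵢ(Kᵢ−1)/(1+ψ(Kᵢ−1)) = 0.
Check two-phase: ΣzᵢKᵢ = 1.5627 > 1 and Σzᵢ/Kᵢ = 1.2626 > 1, so g(0) = 0.5627 > 0 and g(1) = -0.2626 < 0.
Newton iteration, ψ⁰ = 0.5:
  ψ = 0.5000: g = 0.20986, g' = -0.6175 → ψ = 0.8399
  ψ = 0.8399: g = -0.04364, g' = -1.0166 → ψ = 0.7969
  ψ = 0.7969: g = -0.00246, g' = -0.9071 → ψ = 0.7942
Converged at ψ = 0.7942.
Then V = ψ·F = 0.7942·467 = 370.9 mol/h and L = F − V = 96.1 mol/h.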